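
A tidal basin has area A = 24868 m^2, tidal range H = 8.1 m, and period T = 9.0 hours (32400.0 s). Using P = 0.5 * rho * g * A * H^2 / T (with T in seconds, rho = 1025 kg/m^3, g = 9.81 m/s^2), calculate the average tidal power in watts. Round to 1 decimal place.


Convert period to seconds: T = 9.0 * 3600 = 32400.0 s
H^2 = 8.1^2 = 65.61
P = 0.5 * rho * g * A * H^2 / T
P = 0.5 * 1025 * 9.81 * 24868 * 65.61 / 32400.0
P = 253179.6 W

253179.6


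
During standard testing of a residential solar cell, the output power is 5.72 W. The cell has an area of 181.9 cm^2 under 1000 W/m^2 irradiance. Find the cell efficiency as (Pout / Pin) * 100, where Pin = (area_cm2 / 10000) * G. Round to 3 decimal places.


First compute the input power:
  Pin = area_cm2 / 10000 * G = 181.9 / 10000 * 1000 = 18.19 W
Then compute efficiency:
  Efficiency = (Pout / Pin) * 100 = (5.72 / 18.19) * 100
  Efficiency = 31.446%

31.446


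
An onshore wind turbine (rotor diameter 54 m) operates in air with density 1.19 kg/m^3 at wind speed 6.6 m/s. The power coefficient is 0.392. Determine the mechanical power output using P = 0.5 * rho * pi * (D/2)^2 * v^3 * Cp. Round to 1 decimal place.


Step 1 -- Compute swept area:
  A = pi * (D/2)^2 = pi * (54/2)^2 = 2290.22 m^2
Step 2 -- Apply wind power equation:
  P = 0.5 * rho * A * v^3 * Cp
  v^3 = 6.6^3 = 287.496
  P = 0.5 * 1.19 * 2290.22 * 287.496 * 0.392
  P = 153572.1 W

153572.1


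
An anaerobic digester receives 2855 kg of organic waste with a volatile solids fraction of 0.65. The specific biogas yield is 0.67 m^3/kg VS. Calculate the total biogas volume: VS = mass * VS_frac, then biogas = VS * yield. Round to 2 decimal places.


Compute volatile solids:
  VS = mass * VS_fraction = 2855 * 0.65 = 1855.75 kg
Calculate biogas volume:
  Biogas = VS * specific_yield = 1855.75 * 0.67
  Biogas = 1243.35 m^3

1243.35


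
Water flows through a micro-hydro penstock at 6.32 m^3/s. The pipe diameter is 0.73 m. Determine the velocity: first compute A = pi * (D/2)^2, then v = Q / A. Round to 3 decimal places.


Compute pipe cross-sectional area:
  A = pi * (D/2)^2 = pi * (0.73/2)^2 = 0.4185 m^2
Calculate velocity:
  v = Q / A = 6.32 / 0.4185
  v = 15.100 m/s

15.100


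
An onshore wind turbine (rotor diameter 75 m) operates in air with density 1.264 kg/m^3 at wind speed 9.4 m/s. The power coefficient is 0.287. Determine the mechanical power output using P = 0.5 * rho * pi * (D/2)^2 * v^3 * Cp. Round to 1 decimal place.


Step 1 -- Compute swept area:
  A = pi * (D/2)^2 = pi * (75/2)^2 = 4417.86 m^2
Step 2 -- Apply wind power equation:
  P = 0.5 * rho * A * v^3 * Cp
  v^3 = 9.4^3 = 830.584
  P = 0.5 * 1.264 * 4417.86 * 830.584 * 0.287
  P = 665571.8 W

665571.8


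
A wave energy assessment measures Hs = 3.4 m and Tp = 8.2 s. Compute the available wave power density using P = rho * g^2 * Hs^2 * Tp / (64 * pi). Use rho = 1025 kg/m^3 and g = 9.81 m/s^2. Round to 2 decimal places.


Apply wave power formula:
  g^2 = 9.81^2 = 96.2361
  Hs^2 = 3.4^2 = 11.56
  Numerator = rho * g^2 * Hs^2 * Tp = 1025 * 96.2361 * 11.56 * 8.2 = 9350472.7
  Denominator = 64 * pi = 201.0619
  P = 9350472.7 / 201.0619 = 46505.44 W/m

46505.44


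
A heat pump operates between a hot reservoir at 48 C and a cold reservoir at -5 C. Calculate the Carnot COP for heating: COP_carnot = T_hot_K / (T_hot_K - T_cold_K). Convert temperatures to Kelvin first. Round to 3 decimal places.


Convert to Kelvin:
  T_hot = 48 + 273.15 = 321.15 K
  T_cold = -5 + 273.15 = 268.15 K
Apply Carnot COP formula:
  COP = T_hot_K / (T_hot_K - T_cold_K) = 321.15 / 53.0
  COP = 6.059

6.059


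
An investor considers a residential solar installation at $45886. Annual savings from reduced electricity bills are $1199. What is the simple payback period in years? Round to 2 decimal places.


Simple payback period = initial cost / annual savings
Payback = 45886 / 1199
Payback = 38.27 years

38.27


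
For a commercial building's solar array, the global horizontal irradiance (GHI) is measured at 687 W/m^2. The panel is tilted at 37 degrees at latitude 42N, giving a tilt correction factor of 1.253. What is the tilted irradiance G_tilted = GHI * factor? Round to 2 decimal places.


Identify the given values:
  GHI = 687 W/m^2, tilt correction factor = 1.253
Apply the formula G_tilted = GHI * factor:
  G_tilted = 687 * 1.253
  G_tilted = 860.81 W/m^2

860.81


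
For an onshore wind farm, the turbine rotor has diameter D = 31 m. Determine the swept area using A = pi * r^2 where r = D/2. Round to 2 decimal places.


Compute the rotor radius:
  r = D / 2 = 31 / 2 = 15.5 m
Calculate swept area:
  A = pi * r^2 = pi * 15.5^2
  A = 754.77 m^2

754.77


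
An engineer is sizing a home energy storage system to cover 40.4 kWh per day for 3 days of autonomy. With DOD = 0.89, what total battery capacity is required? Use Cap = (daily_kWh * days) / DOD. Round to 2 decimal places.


Total energy needed = daily * days = 40.4 * 3 = 121.2 kWh
Account for depth of discharge:
  Cap = total_energy / DOD = 121.2 / 0.89
  Cap = 136.18 kWh

136.18


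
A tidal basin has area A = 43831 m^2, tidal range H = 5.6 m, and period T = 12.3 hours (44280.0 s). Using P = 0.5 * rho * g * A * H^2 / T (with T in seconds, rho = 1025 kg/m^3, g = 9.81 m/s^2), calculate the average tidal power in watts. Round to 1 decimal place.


Convert period to seconds: T = 12.3 * 3600 = 44280.0 s
H^2 = 5.6^2 = 31.36
P = 0.5 * rho * g * A * H^2 / T
P = 0.5 * 1025 * 9.81 * 43831 * 31.36 / 44280.0
P = 156067.6 W

156067.6


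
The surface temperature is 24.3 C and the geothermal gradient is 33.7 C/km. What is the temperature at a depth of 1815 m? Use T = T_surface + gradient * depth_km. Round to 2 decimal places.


Convert depth to km: 1815 / 1000 = 1.815 km
Temperature increase = gradient * depth_km = 33.7 * 1.815 = 61.17 C
Temperature at depth = T_surface + delta_T = 24.3 + 61.17
T = 85.47 C

85.47


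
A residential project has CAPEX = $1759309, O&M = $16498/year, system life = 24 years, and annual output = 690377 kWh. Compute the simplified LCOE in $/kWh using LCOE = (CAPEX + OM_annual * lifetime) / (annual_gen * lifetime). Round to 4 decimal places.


Total cost = CAPEX + OM * lifetime = 1759309 + 16498 * 24 = 1759309 + 395952 = 2155261
Total generation = annual * lifetime = 690377 * 24 = 16569048 kWh
LCOE = 2155261 / 16569048
LCOE = 0.1301 $/kWh

0.1301


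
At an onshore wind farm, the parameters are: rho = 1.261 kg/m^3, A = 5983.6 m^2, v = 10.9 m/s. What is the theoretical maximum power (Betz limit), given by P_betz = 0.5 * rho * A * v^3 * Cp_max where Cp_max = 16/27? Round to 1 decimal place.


The Betz coefficient Cp_max = 16/27 = 0.5926
v^3 = 10.9^3 = 1295.029
P_betz = 0.5 * rho * A * v^3 * Cp_max
P_betz = 0.5 * 1.261 * 5983.6 * 1295.029 * 0.5926
P_betz = 2895231.9 W

2895231.9


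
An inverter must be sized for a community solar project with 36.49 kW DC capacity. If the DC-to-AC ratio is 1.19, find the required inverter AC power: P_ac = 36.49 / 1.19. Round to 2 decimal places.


The inverter AC capacity is determined by the DC/AC ratio.
Given: P_dc = 36.49 kW, DC/AC ratio = 1.19
P_ac = P_dc / ratio = 36.49 / 1.19
P_ac = 30.66 kW

30.66


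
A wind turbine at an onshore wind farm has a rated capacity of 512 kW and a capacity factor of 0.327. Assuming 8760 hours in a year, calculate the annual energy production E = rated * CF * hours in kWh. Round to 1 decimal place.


Annual energy = rated_kW * capacity_factor * hours_per_year
Given: P_rated = 512 kW, CF = 0.327, hours = 8760
E = 512 * 0.327 * 8760
E = 1466634.2 kWh

1466634.2


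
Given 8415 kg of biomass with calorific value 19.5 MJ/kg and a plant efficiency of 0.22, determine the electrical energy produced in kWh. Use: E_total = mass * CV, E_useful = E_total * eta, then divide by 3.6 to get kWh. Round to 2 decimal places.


Total energy = mass * CV = 8415 * 19.5 = 164092.5 MJ
Useful energy = total * eta = 164092.5 * 0.22 = 36100.35 MJ
Convert to kWh: 36100.35 / 3.6
Useful energy = 10027.88 kWh

10027.88


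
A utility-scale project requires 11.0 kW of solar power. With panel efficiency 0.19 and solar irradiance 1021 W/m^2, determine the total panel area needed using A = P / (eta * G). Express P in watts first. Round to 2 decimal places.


Convert target power to watts: P = 11.0 * 1000 = 11000.0 W
Compute denominator: eta * G = 0.19 * 1021 = 193.99
Required area A = P / (eta * G) = 11000.0 / 193.99
A = 56.70 m^2

56.70


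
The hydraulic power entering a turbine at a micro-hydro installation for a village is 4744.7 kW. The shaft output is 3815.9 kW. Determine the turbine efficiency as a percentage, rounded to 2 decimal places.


Turbine efficiency = (output power / input power) * 100
eta = (3815.9 / 4744.7) * 100
eta = 80.42%

80.42


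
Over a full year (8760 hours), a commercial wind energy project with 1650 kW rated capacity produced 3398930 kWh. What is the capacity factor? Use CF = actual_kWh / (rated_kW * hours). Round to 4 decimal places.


Capacity factor = actual output / maximum possible output
Maximum possible = rated * hours = 1650 * 8760 = 14454000 kWh
CF = 3398930 / 14454000
CF = 0.2352

0.2352


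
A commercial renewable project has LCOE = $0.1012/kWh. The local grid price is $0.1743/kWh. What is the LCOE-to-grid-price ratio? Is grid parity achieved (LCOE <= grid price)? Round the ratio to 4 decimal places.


Compare LCOE to grid price:
  LCOE = $0.1012/kWh, Grid price = $0.1743/kWh
  Ratio = LCOE / grid_price = 0.1012 / 0.1743 = 0.5806
  Grid parity achieved (ratio <= 1)? yes

0.5806


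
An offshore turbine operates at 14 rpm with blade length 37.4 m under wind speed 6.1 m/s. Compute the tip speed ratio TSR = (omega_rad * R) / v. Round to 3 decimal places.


Convert rotational speed to rad/s:
  omega = 14 * 2 * pi / 60 = 1.4661 rad/s
Compute tip speed:
  v_tip = omega * R = 1.4661 * 37.4 = 54.831 m/s
Tip speed ratio:
  TSR = v_tip / v_wind = 54.831 / 6.1 = 8.989

8.989


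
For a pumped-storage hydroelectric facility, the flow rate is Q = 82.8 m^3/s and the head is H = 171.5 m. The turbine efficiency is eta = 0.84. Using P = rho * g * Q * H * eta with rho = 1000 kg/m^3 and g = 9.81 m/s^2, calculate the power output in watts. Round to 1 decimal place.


Apply the hydropower formula P = rho * g * Q * H * eta
rho * g = 1000 * 9.81 = 9810.0
P = 9810.0 * 82.8 * 171.5 * 0.84
P = 117015328.1 W

117015328.1


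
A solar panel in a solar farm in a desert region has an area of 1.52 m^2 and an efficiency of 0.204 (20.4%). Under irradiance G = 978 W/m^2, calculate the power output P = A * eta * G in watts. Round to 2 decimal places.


Use the solar power formula P = A * eta * G.
Given: A = 1.52 m^2, eta = 0.204, G = 978 W/m^2
P = 1.52 * 0.204 * 978
P = 303.26 W

303.26


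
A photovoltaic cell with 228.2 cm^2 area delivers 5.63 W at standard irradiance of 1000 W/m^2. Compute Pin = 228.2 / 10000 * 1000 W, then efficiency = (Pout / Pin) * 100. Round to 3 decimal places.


First compute the input power:
  Pin = area_cm2 / 10000 * G = 228.2 / 10000 * 1000 = 22.82 W
Then compute efficiency:
  Efficiency = (Pout / Pin) * 100 = (5.63 / 22.82) * 100
  Efficiency = 24.671%

24.671


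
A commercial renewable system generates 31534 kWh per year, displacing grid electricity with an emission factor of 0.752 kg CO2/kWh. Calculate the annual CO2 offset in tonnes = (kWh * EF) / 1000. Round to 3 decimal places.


CO2 offset in kg = generation * emission_factor
CO2 offset = 31534 * 0.752 = 23713.57 kg
Convert to tonnes:
  CO2 offset = 23713.57 / 1000 = 23.714 tonnes

23.714


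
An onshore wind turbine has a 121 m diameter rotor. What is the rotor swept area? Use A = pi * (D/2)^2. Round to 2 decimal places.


Compute the rotor radius:
  r = D / 2 = 121 / 2 = 60.5 m
Calculate swept area:
  A = pi * r^2 = pi * 60.5^2
  A = 11499.01 m^2

11499.01


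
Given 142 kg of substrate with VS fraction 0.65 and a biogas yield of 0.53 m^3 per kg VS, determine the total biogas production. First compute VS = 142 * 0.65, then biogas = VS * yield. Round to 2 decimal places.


Compute volatile solids:
  VS = mass * VS_fraction = 142 * 0.65 = 92.3 kg
Calculate biogas volume:
  Biogas = VS * specific_yield = 92.3 * 0.53
  Biogas = 48.92 m^3

48.92


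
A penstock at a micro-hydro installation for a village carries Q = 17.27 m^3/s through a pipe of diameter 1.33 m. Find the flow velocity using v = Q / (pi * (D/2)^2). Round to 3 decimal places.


Compute pipe cross-sectional area:
  A = pi * (D/2)^2 = pi * (1.33/2)^2 = 1.3893 m^2
Calculate velocity:
  v = Q / A = 17.27 / 1.3893
  v = 12.431 m/s

12.431


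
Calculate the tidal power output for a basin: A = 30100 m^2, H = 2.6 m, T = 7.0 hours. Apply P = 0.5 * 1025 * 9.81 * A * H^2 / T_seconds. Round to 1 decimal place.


Convert period to seconds: T = 7.0 * 3600 = 25200.0 s
H^2 = 2.6^2 = 6.76
P = 0.5 * rho * g * A * H^2 / T
P = 0.5 * 1025 * 9.81 * 30100 * 6.76 / 25200.0
P = 40595.3 W

40595.3


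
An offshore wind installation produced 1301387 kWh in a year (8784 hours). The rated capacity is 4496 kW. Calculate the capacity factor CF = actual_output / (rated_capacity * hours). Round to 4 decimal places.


Capacity factor = actual output / maximum possible output
Maximum possible = rated * hours = 4496 * 8784 = 39492864 kWh
CF = 1301387 / 39492864
CF = 0.0330

0.0330


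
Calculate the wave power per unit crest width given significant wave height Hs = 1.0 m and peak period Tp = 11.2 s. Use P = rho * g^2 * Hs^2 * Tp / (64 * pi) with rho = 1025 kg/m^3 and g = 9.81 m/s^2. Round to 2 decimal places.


Apply wave power formula:
  g^2 = 9.81^2 = 96.2361
  Hs^2 = 1.0^2 = 1.0
  Numerator = rho * g^2 * Hs^2 * Tp = 1025 * 96.2361 * 1.0 * 11.2 = 1104790.43
  Denominator = 64 * pi = 201.0619
  P = 1104790.43 / 201.0619 = 5494.78 W/m

5494.78


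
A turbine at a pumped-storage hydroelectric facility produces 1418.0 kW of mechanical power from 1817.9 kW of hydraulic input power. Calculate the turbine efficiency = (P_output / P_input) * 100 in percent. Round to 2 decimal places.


Turbine efficiency = (output power / input power) * 100
eta = (1418.0 / 1817.9) * 100
eta = 78.00%

78.00


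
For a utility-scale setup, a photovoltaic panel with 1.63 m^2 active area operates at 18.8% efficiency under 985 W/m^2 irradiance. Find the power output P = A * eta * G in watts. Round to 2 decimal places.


Use the solar power formula P = A * eta * G.
Given: A = 1.63 m^2, eta = 0.188, G = 985 W/m^2
P = 1.63 * 0.188 * 985
P = 301.84 W

301.84


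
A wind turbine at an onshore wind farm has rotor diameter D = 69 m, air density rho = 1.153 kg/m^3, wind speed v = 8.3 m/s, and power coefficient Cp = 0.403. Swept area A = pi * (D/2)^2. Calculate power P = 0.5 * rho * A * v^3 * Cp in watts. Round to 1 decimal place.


Step 1 -- Compute swept area:
  A = pi * (D/2)^2 = pi * (69/2)^2 = 3739.28 m^2
Step 2 -- Apply wind power equation:
  P = 0.5 * rho * A * v^3 * Cp
  v^3 = 8.3^3 = 571.787
  P = 0.5 * 1.153 * 3739.28 * 571.787 * 0.403
  P = 496737.2 W

496737.2


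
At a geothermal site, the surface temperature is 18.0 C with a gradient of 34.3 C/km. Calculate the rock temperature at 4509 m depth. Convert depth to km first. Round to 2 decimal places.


Convert depth to km: 4509 / 1000 = 4.509 km
Temperature increase = gradient * depth_km = 34.3 * 4.509 = 154.66 C
Temperature at depth = T_surface + delta_T = 18.0 + 154.66
T = 172.66 C

172.66


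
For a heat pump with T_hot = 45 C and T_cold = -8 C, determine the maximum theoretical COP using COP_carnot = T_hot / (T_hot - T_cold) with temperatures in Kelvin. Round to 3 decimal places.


Convert to Kelvin:
  T_hot = 45 + 273.15 = 318.15 K
  T_cold = -8 + 273.15 = 265.15 K
Apply Carnot COP formula:
  COP = T_hot_K / (T_hot_K - T_cold_K) = 318.15 / 53.0
  COP = 6.003

6.003


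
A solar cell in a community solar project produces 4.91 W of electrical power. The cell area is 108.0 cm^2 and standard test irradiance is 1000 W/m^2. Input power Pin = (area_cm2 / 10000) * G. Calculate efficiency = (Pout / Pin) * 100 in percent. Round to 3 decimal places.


First compute the input power:
  Pin = area_cm2 / 10000 * G = 108.0 / 10000 * 1000 = 10.8 W
Then compute efficiency:
  Efficiency = (Pout / Pin) * 100 = (4.91 / 10.8) * 100
  Efficiency = 45.463%

45.463


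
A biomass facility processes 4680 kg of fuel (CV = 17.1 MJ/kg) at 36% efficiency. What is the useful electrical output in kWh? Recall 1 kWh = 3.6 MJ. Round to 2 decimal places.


Total energy = mass * CV = 4680 * 17.1 = 80028.0 MJ
Useful energy = total * eta = 80028.0 * 0.36 = 28810.08 MJ
Convert to kWh: 28810.08 / 3.6
Useful energy = 8002.80 kWh

8002.80


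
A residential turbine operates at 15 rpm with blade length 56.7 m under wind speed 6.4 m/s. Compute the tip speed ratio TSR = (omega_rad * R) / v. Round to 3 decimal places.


Convert rotational speed to rad/s:
  omega = 15 * 2 * pi / 60 = 1.5708 rad/s
Compute tip speed:
  v_tip = omega * R = 1.5708 * 56.7 = 89.064 m/s
Tip speed ratio:
  TSR = v_tip / v_wind = 89.064 / 6.4 = 13.916

13.916


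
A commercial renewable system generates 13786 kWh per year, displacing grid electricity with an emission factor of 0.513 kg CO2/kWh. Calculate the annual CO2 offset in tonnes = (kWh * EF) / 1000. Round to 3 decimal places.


CO2 offset in kg = generation * emission_factor
CO2 offset = 13786 * 0.513 = 7072.22 kg
Convert to tonnes:
  CO2 offset = 7072.22 / 1000 = 7.072 tonnes

7.072


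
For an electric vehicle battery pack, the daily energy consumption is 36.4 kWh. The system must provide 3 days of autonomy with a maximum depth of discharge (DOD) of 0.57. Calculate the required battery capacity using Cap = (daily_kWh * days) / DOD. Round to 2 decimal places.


Total energy needed = daily * days = 36.4 * 3 = 109.2 kWh
Account for depth of discharge:
  Cap = total_energy / DOD = 109.2 / 0.57
  Cap = 191.58 kWh

191.58


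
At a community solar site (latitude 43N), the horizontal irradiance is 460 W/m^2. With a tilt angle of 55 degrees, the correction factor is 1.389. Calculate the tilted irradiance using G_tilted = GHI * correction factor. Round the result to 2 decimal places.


Identify the given values:
  GHI = 460 W/m^2, tilt correction factor = 1.389
Apply the formula G_tilted = GHI * factor:
  G_tilted = 460 * 1.389
  G_tilted = 638.94 W/m^2

638.94


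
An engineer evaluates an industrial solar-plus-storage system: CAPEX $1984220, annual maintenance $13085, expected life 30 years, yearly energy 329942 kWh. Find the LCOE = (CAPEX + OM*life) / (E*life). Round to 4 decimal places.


Total cost = CAPEX + OM * lifetime = 1984220 + 13085 * 30 = 1984220 + 392550 = 2376770
Total generation = annual * lifetime = 329942 * 30 = 9898260 kWh
LCOE = 2376770 / 9898260
LCOE = 0.2401 $/kWh

0.2401


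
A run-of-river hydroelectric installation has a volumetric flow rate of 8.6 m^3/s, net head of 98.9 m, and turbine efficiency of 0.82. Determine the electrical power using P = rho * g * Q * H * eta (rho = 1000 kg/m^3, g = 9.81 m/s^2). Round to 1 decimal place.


Apply the hydropower formula P = rho * g * Q * H * eta
rho * g = 1000 * 9.81 = 9810.0
P = 9810.0 * 8.6 * 98.9 * 0.82
P = 6841913.9 W

6841913.9


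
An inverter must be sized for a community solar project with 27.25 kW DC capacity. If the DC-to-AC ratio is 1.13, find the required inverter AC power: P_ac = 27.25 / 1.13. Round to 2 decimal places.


The inverter AC capacity is determined by the DC/AC ratio.
Given: P_dc = 27.25 kW, DC/AC ratio = 1.13
P_ac = P_dc / ratio = 27.25 / 1.13
P_ac = 24.12 kW

24.12


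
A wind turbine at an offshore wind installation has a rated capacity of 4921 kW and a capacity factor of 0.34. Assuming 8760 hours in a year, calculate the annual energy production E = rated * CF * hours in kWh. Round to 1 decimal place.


Annual energy = rated_kW * capacity_factor * hours_per_year
Given: P_rated = 4921 kW, CF = 0.34, hours = 8760
E = 4921 * 0.34 * 8760
E = 14656706.4 kWh

14656706.4


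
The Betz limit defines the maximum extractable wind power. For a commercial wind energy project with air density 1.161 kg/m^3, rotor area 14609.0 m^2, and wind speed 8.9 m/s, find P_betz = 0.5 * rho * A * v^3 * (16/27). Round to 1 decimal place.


The Betz coefficient Cp_max = 16/27 = 0.5926
v^3 = 8.9^3 = 704.969
P_betz = 0.5 * rho * A * v^3 * Cp_max
P_betz = 0.5 * 1.161 * 14609.0 * 704.969 * 0.5926
P_betz = 3542818.9 W

3542818.9


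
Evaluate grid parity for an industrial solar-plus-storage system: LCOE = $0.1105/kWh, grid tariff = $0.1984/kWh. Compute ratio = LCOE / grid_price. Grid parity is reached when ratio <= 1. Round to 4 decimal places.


Compare LCOE to grid price:
  LCOE = $0.1105/kWh, Grid price = $0.1984/kWh
  Ratio = LCOE / grid_price = 0.1105 / 0.1984 = 0.5570
  Grid parity achieved (ratio <= 1)? yes

0.5570


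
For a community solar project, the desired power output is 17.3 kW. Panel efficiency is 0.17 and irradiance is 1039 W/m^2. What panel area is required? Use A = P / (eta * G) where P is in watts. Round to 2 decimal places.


Convert target power to watts: P = 17.3 * 1000 = 17300.0 W
Compute denominator: eta * G = 0.17 * 1039 = 176.63
Required area A = P / (eta * G) = 17300.0 / 176.63
A = 97.94 m^2

97.94


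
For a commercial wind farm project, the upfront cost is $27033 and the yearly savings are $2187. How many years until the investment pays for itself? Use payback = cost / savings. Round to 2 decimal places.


Simple payback period = initial cost / annual savings
Payback = 27033 / 2187
Payback = 12.36 years

12.36


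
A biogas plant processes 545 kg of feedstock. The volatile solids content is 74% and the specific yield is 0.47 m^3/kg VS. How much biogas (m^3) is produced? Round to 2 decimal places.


Compute volatile solids:
  VS = mass * VS_fraction = 545 * 0.74 = 403.3 kg
Calculate biogas volume:
  Biogas = VS * specific_yield = 403.3 * 0.47
  Biogas = 189.55 m^3

189.55


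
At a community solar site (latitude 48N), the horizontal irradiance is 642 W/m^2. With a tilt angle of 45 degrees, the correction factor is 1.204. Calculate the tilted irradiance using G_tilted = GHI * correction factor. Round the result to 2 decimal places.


Identify the given values:
  GHI = 642 W/m^2, tilt correction factor = 1.204
Apply the formula G_tilted = GHI * factor:
  G_tilted = 642 * 1.204
  G_tilted = 772.97 W/m^2

772.97


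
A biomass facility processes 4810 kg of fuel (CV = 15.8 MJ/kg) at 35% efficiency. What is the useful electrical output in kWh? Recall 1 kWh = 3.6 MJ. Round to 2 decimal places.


Total energy = mass * CV = 4810 * 15.8 = 75998.0 MJ
Useful energy = total * eta = 75998.0 * 0.35 = 26599.3 MJ
Convert to kWh: 26599.3 / 3.6
Useful energy = 7388.69 kWh

7388.69


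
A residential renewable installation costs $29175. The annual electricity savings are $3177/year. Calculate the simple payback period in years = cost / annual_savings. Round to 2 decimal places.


Simple payback period = initial cost / annual savings
Payback = 29175 / 3177
Payback = 9.18 years

9.18


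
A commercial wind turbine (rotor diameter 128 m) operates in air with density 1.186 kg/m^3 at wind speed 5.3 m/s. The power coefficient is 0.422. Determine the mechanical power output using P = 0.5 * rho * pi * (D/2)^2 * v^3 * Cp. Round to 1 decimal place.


Step 1 -- Compute swept area:
  A = pi * (D/2)^2 = pi * (128/2)^2 = 12867.96 m^2
Step 2 -- Apply wind power equation:
  P = 0.5 * rho * A * v^3 * Cp
  v^3 = 5.3^3 = 148.877
  P = 0.5 * 1.186 * 12867.96 * 148.877 * 0.422
  P = 479407.2 W

479407.2


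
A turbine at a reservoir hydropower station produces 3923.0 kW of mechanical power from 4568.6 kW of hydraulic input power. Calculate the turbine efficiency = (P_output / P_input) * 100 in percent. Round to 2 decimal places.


Turbine efficiency = (output power / input power) * 100
eta = (3923.0 / 4568.6) * 100
eta = 85.87%

85.87


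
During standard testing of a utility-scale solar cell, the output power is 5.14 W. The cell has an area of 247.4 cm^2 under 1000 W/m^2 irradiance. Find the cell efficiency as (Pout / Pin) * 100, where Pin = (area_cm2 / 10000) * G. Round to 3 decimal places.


First compute the input power:
  Pin = area_cm2 / 10000 * G = 247.4 / 10000 * 1000 = 24.74 W
Then compute efficiency:
  Efficiency = (Pout / Pin) * 100 = (5.14 / 24.74) * 100
  Efficiency = 20.776%

20.776


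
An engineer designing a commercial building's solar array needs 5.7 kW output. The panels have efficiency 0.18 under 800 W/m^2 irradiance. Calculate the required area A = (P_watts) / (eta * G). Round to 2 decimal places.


Convert target power to watts: P = 5.7 * 1000 = 5700.0 W
Compute denominator: eta * G = 0.18 * 800 = 144.0
Required area A = P / (eta * G) = 5700.0 / 144.0
A = 39.58 m^2

39.58


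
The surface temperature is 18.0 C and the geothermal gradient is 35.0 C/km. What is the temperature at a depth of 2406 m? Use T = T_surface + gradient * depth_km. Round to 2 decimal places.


Convert depth to km: 2406 / 1000 = 2.406 km
Temperature increase = gradient * depth_km = 35.0 * 2.406 = 84.21 C
Temperature at depth = T_surface + delta_T = 18.0 + 84.21
T = 102.21 C

102.21


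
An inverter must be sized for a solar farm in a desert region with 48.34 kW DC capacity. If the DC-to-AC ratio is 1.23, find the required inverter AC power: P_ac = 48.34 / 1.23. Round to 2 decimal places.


The inverter AC capacity is determined by the DC/AC ratio.
Given: P_dc = 48.34 kW, DC/AC ratio = 1.23
P_ac = P_dc / ratio = 48.34 / 1.23
P_ac = 39.30 kW

39.30


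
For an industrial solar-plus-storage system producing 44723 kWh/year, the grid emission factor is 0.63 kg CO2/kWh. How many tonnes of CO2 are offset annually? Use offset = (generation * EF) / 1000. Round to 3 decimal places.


CO2 offset in kg = generation * emission_factor
CO2 offset = 44723 * 0.63 = 28175.49 kg
Convert to tonnes:
  CO2 offset = 28175.49 / 1000 = 28.175 tonnes

28.175


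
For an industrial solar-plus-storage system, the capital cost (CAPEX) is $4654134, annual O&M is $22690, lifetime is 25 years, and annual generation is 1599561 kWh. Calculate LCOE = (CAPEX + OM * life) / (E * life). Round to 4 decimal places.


Total cost = CAPEX + OM * lifetime = 4654134 + 22690 * 25 = 4654134 + 567250 = 5221384
Total generation = annual * lifetime = 1599561 * 25 = 39989025 kWh
LCOE = 5221384 / 39989025
LCOE = 0.1306 $/kWh

0.1306


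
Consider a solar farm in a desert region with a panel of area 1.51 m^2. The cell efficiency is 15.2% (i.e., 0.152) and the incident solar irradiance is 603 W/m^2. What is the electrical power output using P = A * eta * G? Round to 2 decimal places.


Use the solar power formula P = A * eta * G.
Given: A = 1.51 m^2, eta = 0.152, G = 603 W/m^2
P = 1.51 * 0.152 * 603
P = 138.40 W

138.40


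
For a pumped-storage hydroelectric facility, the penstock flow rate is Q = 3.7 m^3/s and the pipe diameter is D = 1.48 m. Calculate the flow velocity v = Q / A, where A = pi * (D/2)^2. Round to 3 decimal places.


Compute pipe cross-sectional area:
  A = pi * (D/2)^2 = pi * (1.48/2)^2 = 1.7203 m^2
Calculate velocity:
  v = Q / A = 3.7 / 1.7203
  v = 2.151 m/s

2.151


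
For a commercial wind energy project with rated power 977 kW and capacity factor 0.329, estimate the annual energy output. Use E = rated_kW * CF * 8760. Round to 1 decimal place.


Annual energy = rated_kW * capacity_factor * hours_per_year
Given: P_rated = 977 kW, CF = 0.329, hours = 8760
E = 977 * 0.329 * 8760
E = 2815753.1 kWh

2815753.1


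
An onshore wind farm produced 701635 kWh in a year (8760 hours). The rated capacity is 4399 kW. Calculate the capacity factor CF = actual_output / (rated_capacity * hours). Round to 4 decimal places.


Capacity factor = actual output / maximum possible output
Maximum possible = rated * hours = 4399 * 8760 = 38535240 kWh
CF = 701635 / 38535240
CF = 0.0182

0.0182


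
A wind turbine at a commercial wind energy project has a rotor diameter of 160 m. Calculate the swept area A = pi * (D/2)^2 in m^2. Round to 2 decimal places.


Compute the rotor radius:
  r = D / 2 = 160 / 2 = 80.0 m
Calculate swept area:
  A = pi * r^2 = pi * 80.0^2
  A = 20106.19 m^2

20106.19


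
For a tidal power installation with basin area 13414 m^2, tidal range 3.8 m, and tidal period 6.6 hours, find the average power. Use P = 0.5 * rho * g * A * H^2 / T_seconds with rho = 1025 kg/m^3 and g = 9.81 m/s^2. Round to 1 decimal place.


Convert period to seconds: T = 6.6 * 3600 = 23760.0 s
H^2 = 3.8^2 = 14.44
P = 0.5 * rho * g * A * H^2 / T
P = 0.5 * 1025 * 9.81 * 13414 * 14.44 / 23760.0
P = 40986.6 W

40986.6


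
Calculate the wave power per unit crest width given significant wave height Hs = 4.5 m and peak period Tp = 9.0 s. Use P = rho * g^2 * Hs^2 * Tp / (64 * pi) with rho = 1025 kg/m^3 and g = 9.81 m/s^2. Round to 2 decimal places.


Apply wave power formula:
  g^2 = 9.81^2 = 96.2361
  Hs^2 = 4.5^2 = 20.25
  Numerator = rho * g^2 * Hs^2 * Tp = 1025 * 96.2361 * 20.25 * 9.0 = 17977504.96
  Denominator = 64 * pi = 201.0619
  P = 17977504.96 / 201.0619 = 89412.77 W/m

89412.77


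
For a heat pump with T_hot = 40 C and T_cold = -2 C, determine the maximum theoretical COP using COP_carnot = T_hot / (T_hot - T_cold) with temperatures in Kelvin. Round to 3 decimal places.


Convert to Kelvin:
  T_hot = 40 + 273.15 = 313.15 K
  T_cold = -2 + 273.15 = 271.15 K
Apply Carnot COP formula:
  COP = T_hot_K / (T_hot_K - T_cold_K) = 313.15 / 42.0
  COP = 7.456

7.456


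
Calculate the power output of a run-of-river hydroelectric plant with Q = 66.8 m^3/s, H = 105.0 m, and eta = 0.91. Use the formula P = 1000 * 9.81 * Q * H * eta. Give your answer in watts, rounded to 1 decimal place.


Apply the hydropower formula P = rho * g * Q * H * eta
rho * g = 1000 * 9.81 = 9810.0
P = 9810.0 * 66.8 * 105.0 * 0.91
P = 62614679.4 W

62614679.4


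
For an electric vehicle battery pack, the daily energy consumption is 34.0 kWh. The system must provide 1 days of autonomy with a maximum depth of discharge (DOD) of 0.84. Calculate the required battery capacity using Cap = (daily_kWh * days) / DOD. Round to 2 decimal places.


Total energy needed = daily * days = 34.0 * 1 = 34.0 kWh
Account for depth of discharge:
  Cap = total_energy / DOD = 34.0 / 0.84
  Cap = 40.48 kWh

40.48


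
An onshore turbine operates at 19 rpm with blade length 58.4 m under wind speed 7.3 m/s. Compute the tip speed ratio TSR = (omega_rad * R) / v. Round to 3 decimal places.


Convert rotational speed to rad/s:
  omega = 19 * 2 * pi / 60 = 1.9897 rad/s
Compute tip speed:
  v_tip = omega * R = 1.9897 * 58.4 = 116.197 m/s
Tip speed ratio:
  TSR = v_tip / v_wind = 116.197 / 7.3 = 15.917

15.917


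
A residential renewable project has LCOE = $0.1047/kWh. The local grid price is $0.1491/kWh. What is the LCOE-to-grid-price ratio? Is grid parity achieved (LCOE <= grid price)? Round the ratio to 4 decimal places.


Compare LCOE to grid price:
  LCOE = $0.1047/kWh, Grid price = $0.1491/kWh
  Ratio = LCOE / grid_price = 0.1047 / 0.1491 = 0.7022
  Grid parity achieved (ratio <= 1)? yes

0.7022


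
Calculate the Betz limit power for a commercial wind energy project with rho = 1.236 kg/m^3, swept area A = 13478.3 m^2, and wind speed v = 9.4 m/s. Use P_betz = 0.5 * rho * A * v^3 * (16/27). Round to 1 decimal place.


The Betz coefficient Cp_max = 16/27 = 0.5926
v^3 = 9.4^3 = 830.584
P_betz = 0.5 * rho * A * v^3 * Cp_max
P_betz = 0.5 * 1.236 * 13478.3 * 830.584 * 0.5926
P_betz = 4099806.6 W

4099806.6


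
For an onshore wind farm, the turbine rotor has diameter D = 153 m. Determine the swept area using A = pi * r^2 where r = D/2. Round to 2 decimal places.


Compute the rotor radius:
  r = D / 2 = 153 / 2 = 76.5 m
Calculate swept area:
  A = pi * r^2 = pi * 76.5^2
  A = 18385.39 m^2

18385.39


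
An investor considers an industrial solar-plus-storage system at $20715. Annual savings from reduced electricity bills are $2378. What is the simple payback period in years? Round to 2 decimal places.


Simple payback period = initial cost / annual savings
Payback = 20715 / 2378
Payback = 8.71 years

8.71


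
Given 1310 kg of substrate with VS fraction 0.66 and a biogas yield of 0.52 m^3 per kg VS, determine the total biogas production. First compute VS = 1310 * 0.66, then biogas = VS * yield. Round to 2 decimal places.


Compute volatile solids:
  VS = mass * VS_fraction = 1310 * 0.66 = 864.6 kg
Calculate biogas volume:
  Biogas = VS * specific_yield = 864.6 * 0.52
  Biogas = 449.59 m^3

449.59


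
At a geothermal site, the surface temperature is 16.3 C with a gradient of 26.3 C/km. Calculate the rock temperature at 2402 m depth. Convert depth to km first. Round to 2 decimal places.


Convert depth to km: 2402 / 1000 = 2.402 km
Temperature increase = gradient * depth_km = 26.3 * 2.402 = 63.17 C
Temperature at depth = T_surface + delta_T = 16.3 + 63.17
T = 79.47 C

79.47


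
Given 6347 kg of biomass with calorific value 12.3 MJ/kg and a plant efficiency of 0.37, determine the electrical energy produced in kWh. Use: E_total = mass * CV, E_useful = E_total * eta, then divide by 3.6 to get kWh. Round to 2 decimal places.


Total energy = mass * CV = 6347 * 12.3 = 78068.1 MJ
Useful energy = total * eta = 78068.1 * 0.37 = 28885.2 MJ
Convert to kWh: 28885.2 / 3.6
Useful energy = 8023.67 kWh

8023.67


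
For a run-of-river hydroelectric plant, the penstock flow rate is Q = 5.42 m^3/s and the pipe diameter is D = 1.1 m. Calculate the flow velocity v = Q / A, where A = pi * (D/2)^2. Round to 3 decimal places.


Compute pipe cross-sectional area:
  A = pi * (D/2)^2 = pi * (1.1/2)^2 = 0.9503 m^2
Calculate velocity:
  v = Q / A = 5.42 / 0.9503
  v = 5.703 m/s

5.703


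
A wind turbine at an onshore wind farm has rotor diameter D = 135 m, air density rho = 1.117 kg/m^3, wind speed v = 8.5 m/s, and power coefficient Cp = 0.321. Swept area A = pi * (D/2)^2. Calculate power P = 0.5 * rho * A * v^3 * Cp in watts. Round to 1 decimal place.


Step 1 -- Compute swept area:
  A = pi * (D/2)^2 = pi * (135/2)^2 = 14313.88 m^2
Step 2 -- Apply wind power equation:
  P = 0.5 * rho * A * v^3 * Cp
  v^3 = 8.5^3 = 614.125
  P = 0.5 * 1.117 * 14313.88 * 614.125 * 0.321
  P = 1575949.9 W

1575949.9


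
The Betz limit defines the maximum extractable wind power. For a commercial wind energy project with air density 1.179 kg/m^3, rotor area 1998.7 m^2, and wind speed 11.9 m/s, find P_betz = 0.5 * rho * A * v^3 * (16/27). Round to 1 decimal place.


The Betz coefficient Cp_max = 16/27 = 0.5926
v^3 = 11.9^3 = 1685.159
P_betz = 0.5 * rho * A * v^3 * Cp_max
P_betz = 0.5 * 1.179 * 1998.7 * 1685.159 * 0.5926
P_betz = 1176599.1 W

1176599.1


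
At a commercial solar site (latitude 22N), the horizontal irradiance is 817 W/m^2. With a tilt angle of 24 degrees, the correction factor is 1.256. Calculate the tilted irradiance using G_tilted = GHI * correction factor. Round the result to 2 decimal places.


Identify the given values:
  GHI = 817 W/m^2, tilt correction factor = 1.256
Apply the formula G_tilted = GHI * factor:
  G_tilted = 817 * 1.256
  G_tilted = 1026.15 W/m^2

1026.15


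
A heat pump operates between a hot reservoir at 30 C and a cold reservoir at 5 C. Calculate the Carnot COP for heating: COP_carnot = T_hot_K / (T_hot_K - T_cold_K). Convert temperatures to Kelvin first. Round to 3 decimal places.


Convert to Kelvin:
  T_hot = 30 + 273.15 = 303.15 K
  T_cold = 5 + 273.15 = 278.15 K
Apply Carnot COP formula:
  COP = T_hot_K / (T_hot_K - T_cold_K) = 303.15 / 25.0
  COP = 12.126

12.126


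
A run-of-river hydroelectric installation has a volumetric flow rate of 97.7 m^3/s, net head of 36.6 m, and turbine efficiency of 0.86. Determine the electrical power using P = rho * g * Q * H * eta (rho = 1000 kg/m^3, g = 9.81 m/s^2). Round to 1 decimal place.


Apply the hydropower formula P = rho * g * Q * H * eta
rho * g = 1000 * 9.81 = 9810.0
P = 9810.0 * 97.7 * 36.6 * 0.86
P = 30167763.0 W

30167763.0


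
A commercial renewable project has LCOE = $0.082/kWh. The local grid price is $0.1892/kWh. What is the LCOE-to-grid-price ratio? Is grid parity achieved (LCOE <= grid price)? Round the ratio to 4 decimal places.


Compare LCOE to grid price:
  LCOE = $0.082/kWh, Grid price = $0.1892/kWh
  Ratio = LCOE / grid_price = 0.082 / 0.1892 = 0.4334
  Grid parity achieved (ratio <= 1)? yes

0.4334


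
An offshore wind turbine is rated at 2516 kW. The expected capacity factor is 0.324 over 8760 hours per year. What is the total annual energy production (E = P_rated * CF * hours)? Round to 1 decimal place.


Annual energy = rated_kW * capacity_factor * hours_per_year
Given: P_rated = 2516 kW, CF = 0.324, hours = 8760
E = 2516 * 0.324 * 8760
E = 7141011.8 kWh

7141011.8


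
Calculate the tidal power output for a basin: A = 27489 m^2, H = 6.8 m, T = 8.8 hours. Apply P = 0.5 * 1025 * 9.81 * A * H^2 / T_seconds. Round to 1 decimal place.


Convert period to seconds: T = 8.8 * 3600 = 31680.0 s
H^2 = 6.8^2 = 46.24
P = 0.5 * rho * g * A * H^2 / T
P = 0.5 * 1025 * 9.81 * 27489 * 46.24 / 31680.0
P = 201722.6 W

201722.6


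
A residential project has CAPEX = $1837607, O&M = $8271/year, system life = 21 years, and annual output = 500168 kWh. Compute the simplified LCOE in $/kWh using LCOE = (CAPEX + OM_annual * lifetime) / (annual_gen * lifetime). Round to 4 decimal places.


Total cost = CAPEX + OM * lifetime = 1837607 + 8271 * 21 = 1837607 + 173691 = 2011298
Total generation = annual * lifetime = 500168 * 21 = 10503528 kWh
LCOE = 2011298 / 10503528
LCOE = 0.1915 $/kWh

0.1915


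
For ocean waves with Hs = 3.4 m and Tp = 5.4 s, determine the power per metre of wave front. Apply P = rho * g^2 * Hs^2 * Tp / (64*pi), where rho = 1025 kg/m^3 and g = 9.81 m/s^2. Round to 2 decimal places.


Apply wave power formula:
  g^2 = 9.81^2 = 96.2361
  Hs^2 = 3.4^2 = 11.56
  Numerator = rho * g^2 * Hs^2 * Tp = 1025 * 96.2361 * 11.56 * 5.4 = 6157628.36
  Denominator = 64 * pi = 201.0619
  P = 6157628.36 / 201.0619 = 30625.53 W/m

30625.53


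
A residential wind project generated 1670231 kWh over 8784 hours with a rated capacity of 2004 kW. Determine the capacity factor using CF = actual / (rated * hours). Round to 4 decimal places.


Capacity factor = actual output / maximum possible output
Maximum possible = rated * hours = 2004 * 8784 = 17603136 kWh
CF = 1670231 / 17603136
CF = 0.0949

0.0949


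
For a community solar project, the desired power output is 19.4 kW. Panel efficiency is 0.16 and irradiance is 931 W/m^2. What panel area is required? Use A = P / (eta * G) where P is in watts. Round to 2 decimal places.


Convert target power to watts: P = 19.4 * 1000 = 19400.0 W
Compute denominator: eta * G = 0.16 * 931 = 148.96
Required area A = P / (eta * G) = 19400.0 / 148.96
A = 130.24 m^2

130.24


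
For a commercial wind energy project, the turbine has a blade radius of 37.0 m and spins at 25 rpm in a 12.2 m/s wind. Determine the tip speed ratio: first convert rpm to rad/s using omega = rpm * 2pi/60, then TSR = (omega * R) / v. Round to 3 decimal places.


Convert rotational speed to rad/s:
  omega = 25 * 2 * pi / 60 = 2.618 rad/s
Compute tip speed:
  v_tip = omega * R = 2.618 * 37.0 = 96.866 m/s
Tip speed ratio:
  TSR = v_tip / v_wind = 96.866 / 12.2 = 7.940

7.940


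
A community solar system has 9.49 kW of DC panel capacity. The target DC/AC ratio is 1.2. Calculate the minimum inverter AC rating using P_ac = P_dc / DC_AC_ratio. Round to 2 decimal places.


The inverter AC capacity is determined by the DC/AC ratio.
Given: P_dc = 9.49 kW, DC/AC ratio = 1.2
P_ac = P_dc / ratio = 9.49 / 1.2
P_ac = 7.91 kW

7.91


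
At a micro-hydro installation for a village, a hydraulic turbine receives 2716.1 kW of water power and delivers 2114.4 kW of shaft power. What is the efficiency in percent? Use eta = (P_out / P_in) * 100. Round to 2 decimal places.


Turbine efficiency = (output power / input power) * 100
eta = (2114.4 / 2716.1) * 100
eta = 77.85%

77.85
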